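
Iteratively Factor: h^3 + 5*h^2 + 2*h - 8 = (h + 2)*(h^2 + 3*h - 4) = (h + 2)*(h + 4)*(h - 1)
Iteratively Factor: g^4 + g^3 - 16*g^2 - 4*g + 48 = (g - 3)*(g^3 + 4*g^2 - 4*g - 16) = (g - 3)*(g + 4)*(g^2 - 4) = (g - 3)*(g + 2)*(g + 4)*(g - 2)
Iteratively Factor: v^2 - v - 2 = (v + 1)*(v - 2)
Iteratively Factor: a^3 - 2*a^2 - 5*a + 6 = (a - 3)*(a^2 + a - 2) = (a - 3)*(a + 2)*(a - 1)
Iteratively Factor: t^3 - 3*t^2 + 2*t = (t - 1)*(t^2 - 2*t) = (t - 2)*(t - 1)*(t)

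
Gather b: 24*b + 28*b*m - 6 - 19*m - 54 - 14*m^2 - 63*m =b*(28*m + 24) - 14*m^2 - 82*m - 60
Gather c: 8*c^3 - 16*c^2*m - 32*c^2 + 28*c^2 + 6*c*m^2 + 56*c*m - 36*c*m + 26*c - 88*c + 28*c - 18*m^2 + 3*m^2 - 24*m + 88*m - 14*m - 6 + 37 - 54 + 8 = 8*c^3 + c^2*(-16*m - 4) + c*(6*m^2 + 20*m - 34) - 15*m^2 + 50*m - 15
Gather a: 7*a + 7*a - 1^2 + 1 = 14*a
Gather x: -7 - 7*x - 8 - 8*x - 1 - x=-16*x - 16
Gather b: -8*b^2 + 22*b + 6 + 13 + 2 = -8*b^2 + 22*b + 21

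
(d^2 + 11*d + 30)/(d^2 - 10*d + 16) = (d^2 + 11*d + 30)/(d^2 - 10*d + 16)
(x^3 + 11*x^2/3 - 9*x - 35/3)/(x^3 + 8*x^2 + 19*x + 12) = (3*x^2 + 8*x - 35)/(3*(x^2 + 7*x + 12))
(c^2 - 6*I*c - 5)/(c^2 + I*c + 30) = (c - I)/(c + 6*I)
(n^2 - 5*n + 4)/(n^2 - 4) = (n^2 - 5*n + 4)/(n^2 - 4)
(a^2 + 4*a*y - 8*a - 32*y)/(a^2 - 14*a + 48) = (a + 4*y)/(a - 6)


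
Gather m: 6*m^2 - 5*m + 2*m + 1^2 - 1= 6*m^2 - 3*m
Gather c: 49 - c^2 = 49 - c^2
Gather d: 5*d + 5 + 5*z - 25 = 5*d + 5*z - 20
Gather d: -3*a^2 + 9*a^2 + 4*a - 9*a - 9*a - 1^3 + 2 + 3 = 6*a^2 - 14*a + 4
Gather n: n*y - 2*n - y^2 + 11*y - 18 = n*(y - 2) - y^2 + 11*y - 18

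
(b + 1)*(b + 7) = b^2 + 8*b + 7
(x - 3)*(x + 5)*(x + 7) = x^3 + 9*x^2 - x - 105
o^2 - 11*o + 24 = (o - 8)*(o - 3)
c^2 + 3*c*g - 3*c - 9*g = (c - 3)*(c + 3*g)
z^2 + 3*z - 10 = (z - 2)*(z + 5)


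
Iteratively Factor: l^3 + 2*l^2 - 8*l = (l + 4)*(l^2 - 2*l) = (l - 2)*(l + 4)*(l)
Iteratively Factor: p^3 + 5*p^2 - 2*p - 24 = (p + 3)*(p^2 + 2*p - 8) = (p - 2)*(p + 3)*(p + 4)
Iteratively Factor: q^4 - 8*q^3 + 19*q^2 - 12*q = (q - 1)*(q^3 - 7*q^2 + 12*q) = (q - 4)*(q - 1)*(q^2 - 3*q) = (q - 4)*(q - 3)*(q - 1)*(q)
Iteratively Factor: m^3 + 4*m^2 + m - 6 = (m + 2)*(m^2 + 2*m - 3) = (m - 1)*(m + 2)*(m + 3)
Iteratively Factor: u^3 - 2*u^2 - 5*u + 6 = (u - 1)*(u^2 - u - 6) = (u - 1)*(u + 2)*(u - 3)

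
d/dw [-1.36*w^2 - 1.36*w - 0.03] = -2.72*w - 1.36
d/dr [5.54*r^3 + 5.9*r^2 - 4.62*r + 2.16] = 16.62*r^2 + 11.8*r - 4.62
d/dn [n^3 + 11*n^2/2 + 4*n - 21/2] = 3*n^2 + 11*n + 4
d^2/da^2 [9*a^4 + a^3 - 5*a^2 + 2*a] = 108*a^2 + 6*a - 10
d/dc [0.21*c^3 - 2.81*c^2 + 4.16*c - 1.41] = 0.63*c^2 - 5.62*c + 4.16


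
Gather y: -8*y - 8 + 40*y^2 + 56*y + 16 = 40*y^2 + 48*y + 8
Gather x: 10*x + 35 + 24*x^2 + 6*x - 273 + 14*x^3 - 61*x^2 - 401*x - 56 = 14*x^3 - 37*x^2 - 385*x - 294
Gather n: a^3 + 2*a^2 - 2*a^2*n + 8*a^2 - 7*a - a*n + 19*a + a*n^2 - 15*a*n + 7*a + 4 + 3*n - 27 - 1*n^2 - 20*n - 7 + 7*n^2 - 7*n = a^3 + 10*a^2 + 19*a + n^2*(a + 6) + n*(-2*a^2 - 16*a - 24) - 30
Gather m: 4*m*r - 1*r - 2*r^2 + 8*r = 4*m*r - 2*r^2 + 7*r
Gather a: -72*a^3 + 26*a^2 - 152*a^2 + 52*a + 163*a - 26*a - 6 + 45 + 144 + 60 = -72*a^3 - 126*a^2 + 189*a + 243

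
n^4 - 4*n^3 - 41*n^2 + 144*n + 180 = (n - 6)*(n - 5)*(n + 1)*(n + 6)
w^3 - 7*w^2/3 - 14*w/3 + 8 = (w - 3)*(w - 4/3)*(w + 2)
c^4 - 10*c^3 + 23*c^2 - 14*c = c*(c - 7)*(c - 2)*(c - 1)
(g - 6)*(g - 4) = g^2 - 10*g + 24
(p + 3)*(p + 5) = p^2 + 8*p + 15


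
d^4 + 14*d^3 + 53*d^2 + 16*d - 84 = (d - 1)*(d + 2)*(d + 6)*(d + 7)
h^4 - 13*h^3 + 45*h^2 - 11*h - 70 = (h - 7)*(h - 5)*(h - 2)*(h + 1)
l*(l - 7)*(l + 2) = l^3 - 5*l^2 - 14*l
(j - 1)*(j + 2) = j^2 + j - 2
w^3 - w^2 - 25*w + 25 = (w - 5)*(w - 1)*(w + 5)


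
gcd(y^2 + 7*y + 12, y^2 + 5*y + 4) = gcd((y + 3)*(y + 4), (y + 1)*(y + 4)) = y + 4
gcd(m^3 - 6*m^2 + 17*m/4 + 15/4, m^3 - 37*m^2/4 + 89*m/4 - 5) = m - 5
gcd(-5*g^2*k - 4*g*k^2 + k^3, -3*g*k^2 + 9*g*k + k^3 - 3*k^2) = k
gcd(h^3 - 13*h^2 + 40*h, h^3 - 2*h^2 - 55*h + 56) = h - 8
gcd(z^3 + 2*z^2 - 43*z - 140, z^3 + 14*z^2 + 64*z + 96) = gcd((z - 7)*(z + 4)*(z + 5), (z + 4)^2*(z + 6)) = z + 4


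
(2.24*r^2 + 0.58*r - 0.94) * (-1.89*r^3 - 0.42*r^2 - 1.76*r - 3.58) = -4.2336*r^5 - 2.037*r^4 - 2.4094*r^3 - 8.6452*r^2 - 0.422*r + 3.3652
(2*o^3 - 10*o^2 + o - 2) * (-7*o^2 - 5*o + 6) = -14*o^5 + 60*o^4 + 55*o^3 - 51*o^2 + 16*o - 12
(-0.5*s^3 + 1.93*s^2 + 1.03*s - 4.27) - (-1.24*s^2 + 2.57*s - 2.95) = -0.5*s^3 + 3.17*s^2 - 1.54*s - 1.32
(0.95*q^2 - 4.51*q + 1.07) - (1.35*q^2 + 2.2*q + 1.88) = -0.4*q^2 - 6.71*q - 0.81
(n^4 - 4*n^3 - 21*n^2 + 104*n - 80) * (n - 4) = n^5 - 8*n^4 - 5*n^3 + 188*n^2 - 496*n + 320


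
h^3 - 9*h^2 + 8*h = h*(h - 8)*(h - 1)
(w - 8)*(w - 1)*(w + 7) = w^3 - 2*w^2 - 55*w + 56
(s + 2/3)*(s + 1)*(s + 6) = s^3 + 23*s^2/3 + 32*s/3 + 4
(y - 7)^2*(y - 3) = y^3 - 17*y^2 + 91*y - 147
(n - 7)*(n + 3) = n^2 - 4*n - 21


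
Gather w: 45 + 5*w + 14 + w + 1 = 6*w + 60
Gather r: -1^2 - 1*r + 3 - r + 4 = 6 - 2*r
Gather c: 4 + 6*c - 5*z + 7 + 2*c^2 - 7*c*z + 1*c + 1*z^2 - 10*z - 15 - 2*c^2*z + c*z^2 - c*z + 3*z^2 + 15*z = c^2*(2 - 2*z) + c*(z^2 - 8*z + 7) + 4*z^2 - 4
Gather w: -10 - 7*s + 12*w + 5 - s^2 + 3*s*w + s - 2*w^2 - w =-s^2 - 6*s - 2*w^2 + w*(3*s + 11) - 5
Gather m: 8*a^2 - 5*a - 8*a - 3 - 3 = 8*a^2 - 13*a - 6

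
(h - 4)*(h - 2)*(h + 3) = h^3 - 3*h^2 - 10*h + 24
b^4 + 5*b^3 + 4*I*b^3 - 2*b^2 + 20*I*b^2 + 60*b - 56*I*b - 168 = (b - 2)*(b + 7)*(b - 2*I)*(b + 6*I)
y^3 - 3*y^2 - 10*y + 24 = (y - 4)*(y - 2)*(y + 3)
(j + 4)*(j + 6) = j^2 + 10*j + 24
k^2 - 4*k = k*(k - 4)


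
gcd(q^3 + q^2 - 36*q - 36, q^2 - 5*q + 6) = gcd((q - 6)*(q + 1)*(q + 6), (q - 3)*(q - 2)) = 1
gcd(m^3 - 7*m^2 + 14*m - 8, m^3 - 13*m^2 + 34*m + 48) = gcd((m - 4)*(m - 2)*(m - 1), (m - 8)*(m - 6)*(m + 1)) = 1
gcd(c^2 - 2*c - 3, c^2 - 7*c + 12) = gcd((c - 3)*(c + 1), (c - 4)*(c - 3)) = c - 3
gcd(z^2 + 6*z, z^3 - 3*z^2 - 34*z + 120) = z + 6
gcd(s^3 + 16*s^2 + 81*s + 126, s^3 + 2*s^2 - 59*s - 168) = s^2 + 10*s + 21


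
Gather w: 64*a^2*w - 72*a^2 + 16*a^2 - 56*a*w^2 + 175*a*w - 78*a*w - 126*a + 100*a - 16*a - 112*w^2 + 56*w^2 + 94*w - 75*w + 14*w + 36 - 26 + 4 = -56*a^2 - 42*a + w^2*(-56*a - 56) + w*(64*a^2 + 97*a + 33) + 14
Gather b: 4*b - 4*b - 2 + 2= 0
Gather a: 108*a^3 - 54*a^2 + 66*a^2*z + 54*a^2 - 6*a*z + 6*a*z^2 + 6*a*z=108*a^3 + 66*a^2*z + 6*a*z^2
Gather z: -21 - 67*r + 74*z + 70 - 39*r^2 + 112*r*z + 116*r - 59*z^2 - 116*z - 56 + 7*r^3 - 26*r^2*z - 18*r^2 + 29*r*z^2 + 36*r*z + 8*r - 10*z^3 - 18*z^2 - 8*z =7*r^3 - 57*r^2 + 57*r - 10*z^3 + z^2*(29*r - 77) + z*(-26*r^2 + 148*r - 50) - 7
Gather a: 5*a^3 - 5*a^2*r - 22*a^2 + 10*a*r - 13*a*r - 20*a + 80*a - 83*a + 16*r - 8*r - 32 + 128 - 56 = 5*a^3 + a^2*(-5*r - 22) + a*(-3*r - 23) + 8*r + 40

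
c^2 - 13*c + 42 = (c - 7)*(c - 6)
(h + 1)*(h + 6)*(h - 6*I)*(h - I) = h^4 + 7*h^3 - 7*I*h^3 - 49*I*h^2 - 42*h - 42*I*h - 36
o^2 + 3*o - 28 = (o - 4)*(o + 7)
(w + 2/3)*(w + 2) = w^2 + 8*w/3 + 4/3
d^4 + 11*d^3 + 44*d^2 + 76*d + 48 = (d + 2)^2*(d + 3)*(d + 4)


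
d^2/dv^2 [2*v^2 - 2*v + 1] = 4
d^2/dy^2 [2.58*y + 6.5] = 0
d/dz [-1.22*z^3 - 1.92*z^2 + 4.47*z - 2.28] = -3.66*z^2 - 3.84*z + 4.47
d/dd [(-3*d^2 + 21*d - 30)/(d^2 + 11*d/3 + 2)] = 72*(-4*d^2 + 6*d + 19)/(9*d^4 + 66*d^3 + 157*d^2 + 132*d + 36)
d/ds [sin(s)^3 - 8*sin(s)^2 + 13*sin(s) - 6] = (3*sin(s)^2 - 16*sin(s) + 13)*cos(s)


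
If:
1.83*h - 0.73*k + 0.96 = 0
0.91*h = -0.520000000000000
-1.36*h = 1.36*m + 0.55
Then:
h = -0.57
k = -0.12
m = 0.17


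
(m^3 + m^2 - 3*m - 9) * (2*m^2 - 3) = 2*m^5 + 2*m^4 - 9*m^3 - 21*m^2 + 9*m + 27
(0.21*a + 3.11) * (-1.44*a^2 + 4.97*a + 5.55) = -0.3024*a^3 - 3.4347*a^2 + 16.6222*a + 17.2605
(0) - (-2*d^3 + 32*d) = 2*d^3 - 32*d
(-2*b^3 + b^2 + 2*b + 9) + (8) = -2*b^3 + b^2 + 2*b + 17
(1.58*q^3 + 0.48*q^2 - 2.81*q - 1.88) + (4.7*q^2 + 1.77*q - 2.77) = 1.58*q^3 + 5.18*q^2 - 1.04*q - 4.65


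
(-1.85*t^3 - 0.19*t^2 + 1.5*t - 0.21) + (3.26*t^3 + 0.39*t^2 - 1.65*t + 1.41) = 1.41*t^3 + 0.2*t^2 - 0.15*t + 1.2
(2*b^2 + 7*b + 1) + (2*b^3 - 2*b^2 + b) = 2*b^3 + 8*b + 1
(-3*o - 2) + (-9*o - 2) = -12*o - 4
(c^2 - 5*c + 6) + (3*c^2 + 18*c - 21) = 4*c^2 + 13*c - 15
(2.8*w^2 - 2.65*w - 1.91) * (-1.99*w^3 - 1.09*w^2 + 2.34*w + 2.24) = -5.572*w^5 + 2.2215*w^4 + 13.2414*w^3 + 2.1529*w^2 - 10.4054*w - 4.2784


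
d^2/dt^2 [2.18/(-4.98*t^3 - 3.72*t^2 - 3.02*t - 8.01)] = ((65.1384*t + 16.2192)*(4.98*t^3 + 3.72*t^2 + 3.02*t + 8.01) - 2.18*(14.94*t^2 + 7.44*t + 3.02)*(29.88*t^2 + 14.88*t + 6.04))/(4.98*t^3 + 3.72*t^2 + 3.02*t + 8.01)^3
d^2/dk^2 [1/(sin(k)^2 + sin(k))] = (-4 + 1/sin(k) + 4/sin(k)^2 + 2/sin(k)^3)/(sin(k) + 1)^2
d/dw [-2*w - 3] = -2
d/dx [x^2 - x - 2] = 2*x - 1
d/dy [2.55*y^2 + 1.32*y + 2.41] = 5.1*y + 1.32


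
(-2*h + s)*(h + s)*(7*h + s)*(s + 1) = -14*h^3*s - 14*h^3 - 9*h^2*s^2 - 9*h^2*s + 6*h*s^3 + 6*h*s^2 + s^4 + s^3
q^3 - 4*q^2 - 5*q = q*(q - 5)*(q + 1)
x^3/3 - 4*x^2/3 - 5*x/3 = x*(x/3 + 1/3)*(x - 5)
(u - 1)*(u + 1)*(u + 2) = u^3 + 2*u^2 - u - 2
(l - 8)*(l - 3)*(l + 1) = l^3 - 10*l^2 + 13*l + 24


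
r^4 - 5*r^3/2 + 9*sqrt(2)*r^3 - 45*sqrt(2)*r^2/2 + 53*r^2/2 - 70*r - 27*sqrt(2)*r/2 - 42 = (r - 3)*(r + 1/2)*(r + 2*sqrt(2))*(r + 7*sqrt(2))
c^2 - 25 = (c - 5)*(c + 5)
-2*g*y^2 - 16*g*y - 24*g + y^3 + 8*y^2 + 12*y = (-2*g + y)*(y + 2)*(y + 6)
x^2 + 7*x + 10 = (x + 2)*(x + 5)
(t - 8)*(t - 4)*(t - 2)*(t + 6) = t^4 - 8*t^3 - 28*t^2 + 272*t - 384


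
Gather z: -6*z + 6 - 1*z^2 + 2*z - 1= -z^2 - 4*z + 5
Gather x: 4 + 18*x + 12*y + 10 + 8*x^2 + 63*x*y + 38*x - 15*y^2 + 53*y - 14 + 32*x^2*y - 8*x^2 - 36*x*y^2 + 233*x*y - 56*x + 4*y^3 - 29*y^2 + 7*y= 32*x^2*y + x*(-36*y^2 + 296*y) + 4*y^3 - 44*y^2 + 72*y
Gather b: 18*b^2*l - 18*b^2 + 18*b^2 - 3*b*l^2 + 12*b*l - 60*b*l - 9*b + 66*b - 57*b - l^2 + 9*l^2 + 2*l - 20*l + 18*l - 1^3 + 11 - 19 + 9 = 18*b^2*l + b*(-3*l^2 - 48*l) + 8*l^2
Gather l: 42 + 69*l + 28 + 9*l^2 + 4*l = 9*l^2 + 73*l + 70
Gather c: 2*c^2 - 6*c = 2*c^2 - 6*c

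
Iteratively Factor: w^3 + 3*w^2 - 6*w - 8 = (w - 2)*(w^2 + 5*w + 4) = (w - 2)*(w + 4)*(w + 1)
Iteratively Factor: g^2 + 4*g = (g)*(g + 4)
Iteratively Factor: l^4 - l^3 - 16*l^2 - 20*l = (l + 2)*(l^3 - 3*l^2 - 10*l) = l*(l + 2)*(l^2 - 3*l - 10) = l*(l - 5)*(l + 2)*(l + 2)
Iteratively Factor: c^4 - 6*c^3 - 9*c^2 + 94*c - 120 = (c + 4)*(c^3 - 10*c^2 + 31*c - 30) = (c - 5)*(c + 4)*(c^2 - 5*c + 6) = (c - 5)*(c - 3)*(c + 4)*(c - 2)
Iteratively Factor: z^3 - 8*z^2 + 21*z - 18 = (z - 2)*(z^2 - 6*z + 9) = (z - 3)*(z - 2)*(z - 3)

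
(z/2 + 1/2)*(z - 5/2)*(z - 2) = z^3/2 - 7*z^2/4 + z/4 + 5/2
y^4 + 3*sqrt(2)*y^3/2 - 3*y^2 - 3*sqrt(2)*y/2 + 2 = (y - 1)*(y + 1)*(y - sqrt(2)/2)*(y + 2*sqrt(2))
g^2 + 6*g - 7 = (g - 1)*(g + 7)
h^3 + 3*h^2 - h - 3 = (h - 1)*(h + 1)*(h + 3)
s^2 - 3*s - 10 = (s - 5)*(s + 2)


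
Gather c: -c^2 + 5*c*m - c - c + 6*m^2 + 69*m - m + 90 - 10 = -c^2 + c*(5*m - 2) + 6*m^2 + 68*m + 80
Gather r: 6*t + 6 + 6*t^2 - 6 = 6*t^2 + 6*t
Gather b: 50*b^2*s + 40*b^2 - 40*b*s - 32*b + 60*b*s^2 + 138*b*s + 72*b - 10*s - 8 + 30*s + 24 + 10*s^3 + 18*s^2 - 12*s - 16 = b^2*(50*s + 40) + b*(60*s^2 + 98*s + 40) + 10*s^3 + 18*s^2 + 8*s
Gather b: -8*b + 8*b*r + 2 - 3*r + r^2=b*(8*r - 8) + r^2 - 3*r + 2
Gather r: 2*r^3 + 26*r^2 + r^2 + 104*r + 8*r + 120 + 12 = 2*r^3 + 27*r^2 + 112*r + 132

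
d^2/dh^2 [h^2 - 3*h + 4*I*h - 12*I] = 2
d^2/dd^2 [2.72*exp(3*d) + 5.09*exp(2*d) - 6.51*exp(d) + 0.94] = (24.48*exp(2*d) + 20.36*exp(d) - 6.51)*exp(d)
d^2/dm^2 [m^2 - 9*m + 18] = 2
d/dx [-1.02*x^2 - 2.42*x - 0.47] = -2.04*x - 2.42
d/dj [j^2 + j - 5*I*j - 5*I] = 2*j + 1 - 5*I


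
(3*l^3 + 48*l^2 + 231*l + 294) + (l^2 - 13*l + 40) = 3*l^3 + 49*l^2 + 218*l + 334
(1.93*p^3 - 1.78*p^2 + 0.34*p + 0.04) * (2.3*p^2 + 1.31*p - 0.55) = 4.439*p^5 - 1.5657*p^4 - 2.6113*p^3 + 1.5164*p^2 - 0.1346*p - 0.022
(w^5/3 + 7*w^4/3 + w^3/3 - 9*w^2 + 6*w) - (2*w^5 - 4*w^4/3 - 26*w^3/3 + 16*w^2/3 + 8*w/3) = -5*w^5/3 + 11*w^4/3 + 9*w^3 - 43*w^2/3 + 10*w/3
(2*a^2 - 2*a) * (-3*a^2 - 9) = -6*a^4 + 6*a^3 - 18*a^2 + 18*a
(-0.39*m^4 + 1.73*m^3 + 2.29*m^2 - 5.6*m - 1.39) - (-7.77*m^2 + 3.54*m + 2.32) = -0.39*m^4 + 1.73*m^3 + 10.06*m^2 - 9.14*m - 3.71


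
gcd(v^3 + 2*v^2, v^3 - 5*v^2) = v^2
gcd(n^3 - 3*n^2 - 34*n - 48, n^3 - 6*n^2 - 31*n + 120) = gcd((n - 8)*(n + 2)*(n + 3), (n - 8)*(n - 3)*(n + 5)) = n - 8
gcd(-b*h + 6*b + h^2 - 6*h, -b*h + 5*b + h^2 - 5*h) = b - h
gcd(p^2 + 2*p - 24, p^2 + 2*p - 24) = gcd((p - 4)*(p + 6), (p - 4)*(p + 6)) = p^2 + 2*p - 24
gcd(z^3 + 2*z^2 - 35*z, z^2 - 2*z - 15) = z - 5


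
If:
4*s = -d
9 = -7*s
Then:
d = 36/7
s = -9/7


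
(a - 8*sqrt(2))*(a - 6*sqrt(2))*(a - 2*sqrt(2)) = a^3 - 16*sqrt(2)*a^2 + 152*a - 192*sqrt(2)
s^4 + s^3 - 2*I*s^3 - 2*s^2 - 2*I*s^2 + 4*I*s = s*(s - 1)*(s + 2)*(s - 2*I)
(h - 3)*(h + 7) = h^2 + 4*h - 21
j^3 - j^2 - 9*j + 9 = (j - 3)*(j - 1)*(j + 3)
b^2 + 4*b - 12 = (b - 2)*(b + 6)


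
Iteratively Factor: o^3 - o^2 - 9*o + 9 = (o - 3)*(o^2 + 2*o - 3) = (o - 3)*(o + 3)*(o - 1)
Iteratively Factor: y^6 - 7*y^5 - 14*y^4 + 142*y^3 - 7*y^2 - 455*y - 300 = (y - 5)*(y^5 - 2*y^4 - 24*y^3 + 22*y^2 + 103*y + 60) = (y - 5)*(y - 3)*(y^4 + y^3 - 21*y^2 - 41*y - 20) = (y - 5)*(y - 3)*(y + 1)*(y^3 - 21*y - 20) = (y - 5)*(y - 3)*(y + 1)^2*(y^2 - y - 20) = (y - 5)^2*(y - 3)*(y + 1)^2*(y + 4)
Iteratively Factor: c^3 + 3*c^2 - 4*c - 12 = (c + 2)*(c^2 + c - 6) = (c + 2)*(c + 3)*(c - 2)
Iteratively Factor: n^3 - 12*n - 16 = (n + 2)*(n^2 - 2*n - 8) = (n + 2)^2*(n - 4)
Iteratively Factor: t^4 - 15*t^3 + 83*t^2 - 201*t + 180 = (t - 3)*(t^3 - 12*t^2 + 47*t - 60) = (t - 3)^2*(t^2 - 9*t + 20) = (t - 4)*(t - 3)^2*(t - 5)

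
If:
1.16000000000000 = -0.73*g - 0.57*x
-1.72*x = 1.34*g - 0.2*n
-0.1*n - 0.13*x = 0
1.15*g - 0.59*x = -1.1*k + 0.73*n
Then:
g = -3.37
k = 2.78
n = -2.96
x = 2.28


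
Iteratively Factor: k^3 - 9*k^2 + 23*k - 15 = (k - 1)*(k^2 - 8*k + 15) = (k - 3)*(k - 1)*(k - 5)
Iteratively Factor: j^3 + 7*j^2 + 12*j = (j + 4)*(j^2 + 3*j) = (j + 3)*(j + 4)*(j)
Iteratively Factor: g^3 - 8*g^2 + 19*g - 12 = (g - 3)*(g^2 - 5*g + 4) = (g - 3)*(g - 1)*(g - 4)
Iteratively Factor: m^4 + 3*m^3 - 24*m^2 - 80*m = (m)*(m^3 + 3*m^2 - 24*m - 80) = m*(m - 5)*(m^2 + 8*m + 16) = m*(m - 5)*(m + 4)*(m + 4)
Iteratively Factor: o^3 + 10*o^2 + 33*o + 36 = (o + 3)*(o^2 + 7*o + 12) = (o + 3)*(o + 4)*(o + 3)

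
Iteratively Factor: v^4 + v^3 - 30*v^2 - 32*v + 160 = (v - 2)*(v^3 + 3*v^2 - 24*v - 80) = (v - 5)*(v - 2)*(v^2 + 8*v + 16) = (v - 5)*(v - 2)*(v + 4)*(v + 4)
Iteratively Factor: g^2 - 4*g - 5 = (g + 1)*(g - 5)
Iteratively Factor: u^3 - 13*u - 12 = (u + 1)*(u^2 - u - 12) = (u + 1)*(u + 3)*(u - 4)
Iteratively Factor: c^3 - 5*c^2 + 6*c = (c)*(c^2 - 5*c + 6) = c*(c - 2)*(c - 3)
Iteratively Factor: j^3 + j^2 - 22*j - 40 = (j - 5)*(j^2 + 6*j + 8) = (j - 5)*(j + 2)*(j + 4)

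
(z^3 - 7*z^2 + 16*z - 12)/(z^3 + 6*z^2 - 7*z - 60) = (z^2 - 4*z + 4)/(z^2 + 9*z + 20)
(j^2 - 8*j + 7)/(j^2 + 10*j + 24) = (j^2 - 8*j + 7)/(j^2 + 10*j + 24)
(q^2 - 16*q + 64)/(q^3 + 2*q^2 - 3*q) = (q^2 - 16*q + 64)/(q*(q^2 + 2*q - 3))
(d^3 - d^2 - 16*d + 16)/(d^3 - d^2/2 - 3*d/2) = 2*(-d^3 + d^2 + 16*d - 16)/(d*(-2*d^2 + d + 3))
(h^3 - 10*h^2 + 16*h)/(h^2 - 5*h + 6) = h*(h - 8)/(h - 3)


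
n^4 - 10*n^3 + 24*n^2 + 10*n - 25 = (n - 5)^2*(n - 1)*(n + 1)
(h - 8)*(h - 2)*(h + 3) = h^3 - 7*h^2 - 14*h + 48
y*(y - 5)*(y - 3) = y^3 - 8*y^2 + 15*y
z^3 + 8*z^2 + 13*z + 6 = (z + 1)^2*(z + 6)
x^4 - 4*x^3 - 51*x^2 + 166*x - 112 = (x - 8)*(x - 2)*(x - 1)*(x + 7)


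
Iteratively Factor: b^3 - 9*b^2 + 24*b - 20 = (b - 2)*(b^2 - 7*b + 10) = (b - 2)^2*(b - 5)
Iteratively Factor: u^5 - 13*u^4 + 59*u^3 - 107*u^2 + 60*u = (u - 5)*(u^4 - 8*u^3 + 19*u^2 - 12*u) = (u - 5)*(u - 3)*(u^3 - 5*u^2 + 4*u) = (u - 5)*(u - 3)*(u - 1)*(u^2 - 4*u) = u*(u - 5)*(u - 3)*(u - 1)*(u - 4)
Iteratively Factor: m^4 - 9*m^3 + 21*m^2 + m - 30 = (m - 5)*(m^3 - 4*m^2 + m + 6) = (m - 5)*(m + 1)*(m^2 - 5*m + 6) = (m - 5)*(m - 3)*(m + 1)*(m - 2)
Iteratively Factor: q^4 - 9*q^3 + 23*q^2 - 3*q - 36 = (q - 3)*(q^3 - 6*q^2 + 5*q + 12) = (q - 4)*(q - 3)*(q^2 - 2*q - 3) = (q - 4)*(q - 3)^2*(q + 1)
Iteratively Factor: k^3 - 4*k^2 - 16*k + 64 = (k - 4)*(k^2 - 16) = (k - 4)*(k + 4)*(k - 4)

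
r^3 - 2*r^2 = r^2*(r - 2)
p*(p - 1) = p^2 - p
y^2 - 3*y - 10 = (y - 5)*(y + 2)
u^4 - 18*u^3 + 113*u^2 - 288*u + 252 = (u - 7)*(u - 6)*(u - 3)*(u - 2)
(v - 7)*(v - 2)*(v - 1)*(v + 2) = v^4 - 8*v^3 + 3*v^2 + 32*v - 28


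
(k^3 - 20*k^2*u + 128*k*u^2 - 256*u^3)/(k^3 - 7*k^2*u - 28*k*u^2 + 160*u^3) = (k - 8*u)/(k + 5*u)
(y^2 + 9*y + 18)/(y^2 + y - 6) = (y + 6)/(y - 2)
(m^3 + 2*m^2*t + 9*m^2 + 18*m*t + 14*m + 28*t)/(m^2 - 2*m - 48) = (m^3 + 2*m^2*t + 9*m^2 + 18*m*t + 14*m + 28*t)/(m^2 - 2*m - 48)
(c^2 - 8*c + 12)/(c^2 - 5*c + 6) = (c - 6)/(c - 3)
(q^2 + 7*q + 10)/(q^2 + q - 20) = (q + 2)/(q - 4)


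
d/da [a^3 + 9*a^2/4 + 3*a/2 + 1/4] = 3*a^2 + 9*a/2 + 3/2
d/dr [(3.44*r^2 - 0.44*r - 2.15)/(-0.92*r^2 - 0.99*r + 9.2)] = (-3.8104*r^2 + 59.34*r - 6.1765)/(0.8464*r^4 + 1.8216*r^3 - 15.9479*r^2 - 18.216*r + 84.64)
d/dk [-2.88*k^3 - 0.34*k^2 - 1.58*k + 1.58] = -8.64*k^2 - 0.68*k - 1.58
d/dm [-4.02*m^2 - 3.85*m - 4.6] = -8.04*m - 3.85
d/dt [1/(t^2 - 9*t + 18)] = (9 - 2*t)/(t^2 - 9*t + 18)^2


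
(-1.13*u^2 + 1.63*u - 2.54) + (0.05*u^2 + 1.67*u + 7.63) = -1.08*u^2 + 3.3*u + 5.09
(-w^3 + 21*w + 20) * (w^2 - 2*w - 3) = -w^5 + 2*w^4 + 24*w^3 - 22*w^2 - 103*w - 60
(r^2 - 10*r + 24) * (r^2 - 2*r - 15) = r^4 - 12*r^3 + 29*r^2 + 102*r - 360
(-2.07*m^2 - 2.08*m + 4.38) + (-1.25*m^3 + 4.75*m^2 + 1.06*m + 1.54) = -1.25*m^3 + 2.68*m^2 - 1.02*m + 5.92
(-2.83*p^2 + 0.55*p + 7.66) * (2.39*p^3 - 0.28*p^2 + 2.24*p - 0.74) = -6.7637*p^5 + 2.1069*p^4 + 11.8142*p^3 + 1.1814*p^2 + 16.7514*p - 5.6684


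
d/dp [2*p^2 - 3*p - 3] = 4*p - 3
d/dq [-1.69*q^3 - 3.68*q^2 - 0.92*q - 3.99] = -5.07*q^2 - 7.36*q - 0.92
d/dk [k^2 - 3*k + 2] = 2*k - 3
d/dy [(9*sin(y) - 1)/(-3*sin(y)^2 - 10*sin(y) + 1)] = (27*sin(y)^2 - 6*sin(y) - 1)*cos(y)/(3*sin(y)^2 + 10*sin(y) - 1)^2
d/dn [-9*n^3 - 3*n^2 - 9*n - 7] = -27*n^2 - 6*n - 9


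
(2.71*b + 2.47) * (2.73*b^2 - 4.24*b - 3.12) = 7.3983*b^3 - 4.7473*b^2 - 18.928*b - 7.7064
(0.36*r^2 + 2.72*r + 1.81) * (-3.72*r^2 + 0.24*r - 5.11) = -1.3392*r^4 - 10.032*r^3 - 7.92*r^2 - 13.4648*r - 9.2491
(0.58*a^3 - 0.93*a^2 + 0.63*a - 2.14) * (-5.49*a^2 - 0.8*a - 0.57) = -3.1842*a^5 + 4.6417*a^4 - 3.0453*a^3 + 11.7747*a^2 + 1.3529*a + 1.2198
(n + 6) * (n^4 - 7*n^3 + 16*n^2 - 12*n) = n^5 - n^4 - 26*n^3 + 84*n^2 - 72*n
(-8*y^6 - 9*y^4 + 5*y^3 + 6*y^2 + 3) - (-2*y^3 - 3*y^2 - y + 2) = -8*y^6 - 9*y^4 + 7*y^3 + 9*y^2 + y + 1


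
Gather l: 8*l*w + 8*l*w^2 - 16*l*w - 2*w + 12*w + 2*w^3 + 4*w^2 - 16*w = l*(8*w^2 - 8*w) + 2*w^3 + 4*w^2 - 6*w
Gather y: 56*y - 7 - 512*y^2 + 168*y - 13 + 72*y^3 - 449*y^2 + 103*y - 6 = 72*y^3 - 961*y^2 + 327*y - 26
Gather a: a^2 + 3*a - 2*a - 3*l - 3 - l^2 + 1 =a^2 + a - l^2 - 3*l - 2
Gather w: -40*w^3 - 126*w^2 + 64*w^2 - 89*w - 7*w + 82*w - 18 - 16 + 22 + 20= -40*w^3 - 62*w^2 - 14*w + 8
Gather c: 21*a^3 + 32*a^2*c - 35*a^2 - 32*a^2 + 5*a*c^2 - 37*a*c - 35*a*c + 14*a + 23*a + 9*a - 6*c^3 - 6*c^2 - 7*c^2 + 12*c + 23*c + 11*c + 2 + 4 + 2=21*a^3 - 67*a^2 + 46*a - 6*c^3 + c^2*(5*a - 13) + c*(32*a^2 - 72*a + 46) + 8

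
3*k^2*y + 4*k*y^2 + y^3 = y*(k + y)*(3*k + y)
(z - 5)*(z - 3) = z^2 - 8*z + 15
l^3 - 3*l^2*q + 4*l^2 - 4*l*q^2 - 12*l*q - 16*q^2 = (l + 4)*(l - 4*q)*(l + q)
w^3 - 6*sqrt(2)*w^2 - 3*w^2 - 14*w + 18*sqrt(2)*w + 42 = (w - 3)*(w - 7*sqrt(2))*(w + sqrt(2))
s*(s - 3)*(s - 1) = s^3 - 4*s^2 + 3*s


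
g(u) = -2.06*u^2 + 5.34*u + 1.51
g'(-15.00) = 67.14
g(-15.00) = -542.09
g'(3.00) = -7.02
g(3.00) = -1.01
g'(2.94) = -6.77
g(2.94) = -0.60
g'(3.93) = -10.85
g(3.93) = -9.32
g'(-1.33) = 10.82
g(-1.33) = -9.24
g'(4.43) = -12.91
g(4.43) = -15.26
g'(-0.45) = 7.19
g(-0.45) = -1.31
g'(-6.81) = 33.40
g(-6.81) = -130.39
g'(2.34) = -4.30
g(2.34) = 2.73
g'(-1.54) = 11.68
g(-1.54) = -11.60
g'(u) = 5.34 - 4.12*u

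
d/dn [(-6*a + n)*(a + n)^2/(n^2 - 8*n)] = (a + n)*(n*(-11*a + 3*n)*(n - 8) + 2*(a + n)*(6*a - n)*(n - 4))/(n^2*(n - 8)^2)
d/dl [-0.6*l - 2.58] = -0.600000000000000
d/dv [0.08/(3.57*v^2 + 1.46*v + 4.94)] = (-0.5712*v - 0.1168)/(3.57*v^2 + 1.46*v + 4.94)^2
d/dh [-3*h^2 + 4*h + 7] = 4 - 6*h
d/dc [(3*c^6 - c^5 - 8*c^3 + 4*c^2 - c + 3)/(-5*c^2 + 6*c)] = (-60*c^7 + 105*c^6 - 24*c^5 + 40*c^4 - 96*c^3 + 19*c^2 + 30*c - 18)/(c^2*(25*c^2 - 60*c + 36))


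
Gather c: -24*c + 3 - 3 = -24*c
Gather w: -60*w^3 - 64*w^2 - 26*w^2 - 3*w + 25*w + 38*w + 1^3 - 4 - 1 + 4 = -60*w^3 - 90*w^2 + 60*w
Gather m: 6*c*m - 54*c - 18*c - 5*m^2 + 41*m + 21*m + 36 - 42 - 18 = -72*c - 5*m^2 + m*(6*c + 62) - 24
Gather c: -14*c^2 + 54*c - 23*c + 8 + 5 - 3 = -14*c^2 + 31*c + 10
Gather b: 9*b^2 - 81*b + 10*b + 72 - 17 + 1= 9*b^2 - 71*b + 56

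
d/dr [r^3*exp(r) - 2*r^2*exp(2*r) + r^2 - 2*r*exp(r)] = r^3*exp(r) - 4*r^2*exp(2*r) + 3*r^2*exp(r) - 4*r*exp(2*r) - 2*r*exp(r) + 2*r - 2*exp(r)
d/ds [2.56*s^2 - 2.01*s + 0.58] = 5.12*s - 2.01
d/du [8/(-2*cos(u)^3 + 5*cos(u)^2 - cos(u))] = 8*(-6*sin(u) - sin(u)/cos(u)^2 + 10*tan(u))/(2*sin(u)^2 + 5*cos(u) - 3)^2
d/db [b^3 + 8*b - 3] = 3*b^2 + 8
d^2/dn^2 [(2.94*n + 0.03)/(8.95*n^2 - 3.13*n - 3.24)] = ((17.8674 - 157.878*n)*(-8.95*n^2 + 3.13*n + 3.24) - (2.94*n + 0.03)*(17.9*n - 3.13)*(35.8*n - 6.26))/(-8.95*n^2 + 3.13*n + 3.24)^3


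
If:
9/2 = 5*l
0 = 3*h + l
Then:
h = -3/10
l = 9/10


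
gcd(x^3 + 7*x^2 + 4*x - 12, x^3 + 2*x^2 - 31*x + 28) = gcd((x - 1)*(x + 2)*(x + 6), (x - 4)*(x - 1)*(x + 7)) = x - 1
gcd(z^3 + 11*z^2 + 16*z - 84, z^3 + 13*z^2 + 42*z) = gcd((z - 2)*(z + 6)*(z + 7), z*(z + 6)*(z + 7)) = z^2 + 13*z + 42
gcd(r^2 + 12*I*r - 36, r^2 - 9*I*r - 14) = 1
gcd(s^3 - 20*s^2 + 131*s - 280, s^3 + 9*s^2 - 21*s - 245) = s - 5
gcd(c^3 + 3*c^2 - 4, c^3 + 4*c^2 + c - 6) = c^2 + c - 2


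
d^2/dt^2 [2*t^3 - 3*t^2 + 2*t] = 12*t - 6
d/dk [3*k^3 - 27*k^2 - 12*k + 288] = 9*k^2 - 54*k - 12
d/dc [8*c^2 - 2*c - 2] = 16*c - 2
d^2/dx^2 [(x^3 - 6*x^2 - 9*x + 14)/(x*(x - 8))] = 14*(x^3 + 6*x^2 - 48*x + 128)/(x^3*(x^3 - 24*x^2 + 192*x - 512))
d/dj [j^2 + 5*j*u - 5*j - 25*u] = 2*j + 5*u - 5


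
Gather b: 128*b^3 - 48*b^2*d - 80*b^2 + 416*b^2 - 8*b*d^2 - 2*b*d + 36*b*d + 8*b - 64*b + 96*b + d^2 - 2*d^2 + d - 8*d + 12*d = 128*b^3 + b^2*(336 - 48*d) + b*(-8*d^2 + 34*d + 40) - d^2 + 5*d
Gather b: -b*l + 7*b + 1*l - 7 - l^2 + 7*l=b*(7 - l) - l^2 + 8*l - 7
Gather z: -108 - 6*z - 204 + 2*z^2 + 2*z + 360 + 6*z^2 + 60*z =8*z^2 + 56*z + 48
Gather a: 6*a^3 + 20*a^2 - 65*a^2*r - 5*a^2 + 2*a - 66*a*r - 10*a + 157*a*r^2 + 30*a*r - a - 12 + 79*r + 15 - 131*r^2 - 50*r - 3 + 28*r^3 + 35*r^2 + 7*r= 6*a^3 + a^2*(15 - 65*r) + a*(157*r^2 - 36*r - 9) + 28*r^3 - 96*r^2 + 36*r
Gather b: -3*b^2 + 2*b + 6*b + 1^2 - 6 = -3*b^2 + 8*b - 5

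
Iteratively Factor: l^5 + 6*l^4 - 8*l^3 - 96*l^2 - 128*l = (l + 4)*(l^4 + 2*l^3 - 16*l^2 - 32*l) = l*(l + 4)*(l^3 + 2*l^2 - 16*l - 32) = l*(l + 2)*(l + 4)*(l^2 - 16) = l*(l - 4)*(l + 2)*(l + 4)*(l + 4)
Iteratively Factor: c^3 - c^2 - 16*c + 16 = (c - 4)*(c^2 + 3*c - 4) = (c - 4)*(c - 1)*(c + 4)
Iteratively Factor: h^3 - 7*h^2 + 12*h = (h)*(h^2 - 7*h + 12) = h*(h - 4)*(h - 3)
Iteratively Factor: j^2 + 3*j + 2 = (j + 2)*(j + 1)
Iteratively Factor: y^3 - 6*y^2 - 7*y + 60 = (y - 5)*(y^2 - y - 12) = (y - 5)*(y + 3)*(y - 4)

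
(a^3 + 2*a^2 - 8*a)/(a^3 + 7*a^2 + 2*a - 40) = a/(a + 5)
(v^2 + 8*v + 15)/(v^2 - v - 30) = (v + 3)/(v - 6)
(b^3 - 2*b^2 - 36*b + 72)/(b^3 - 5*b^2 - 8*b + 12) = (b^2 + 4*b - 12)/(b^2 + b - 2)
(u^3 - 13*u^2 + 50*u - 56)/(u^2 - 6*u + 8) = u - 7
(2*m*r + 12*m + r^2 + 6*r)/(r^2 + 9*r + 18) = (2*m + r)/(r + 3)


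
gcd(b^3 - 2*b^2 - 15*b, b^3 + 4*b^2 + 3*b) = b^2 + 3*b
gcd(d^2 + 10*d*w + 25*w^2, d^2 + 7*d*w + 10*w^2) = d + 5*w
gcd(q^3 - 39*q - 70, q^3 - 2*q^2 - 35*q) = q^2 - 2*q - 35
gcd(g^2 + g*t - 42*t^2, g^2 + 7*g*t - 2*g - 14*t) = g + 7*t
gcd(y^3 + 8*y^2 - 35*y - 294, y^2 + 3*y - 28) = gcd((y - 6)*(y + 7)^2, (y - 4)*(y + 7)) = y + 7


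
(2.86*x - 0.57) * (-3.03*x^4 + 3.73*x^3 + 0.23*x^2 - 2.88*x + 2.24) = -8.6658*x^5 + 12.3949*x^4 - 1.4683*x^3 - 8.3679*x^2 + 8.048*x - 1.2768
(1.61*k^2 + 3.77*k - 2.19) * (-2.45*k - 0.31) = -3.9445*k^3 - 9.7356*k^2 + 4.1968*k + 0.6789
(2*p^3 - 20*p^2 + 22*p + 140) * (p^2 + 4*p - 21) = 2*p^5 - 12*p^4 - 100*p^3 + 648*p^2 + 98*p - 2940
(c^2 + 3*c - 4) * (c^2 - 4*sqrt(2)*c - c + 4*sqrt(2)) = c^4 - 4*sqrt(2)*c^3 + 2*c^3 - 8*sqrt(2)*c^2 - 7*c^2 + 4*c + 28*sqrt(2)*c - 16*sqrt(2)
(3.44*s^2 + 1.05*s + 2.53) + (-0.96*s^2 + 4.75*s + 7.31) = 2.48*s^2 + 5.8*s + 9.84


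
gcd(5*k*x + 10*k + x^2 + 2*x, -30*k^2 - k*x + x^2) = 5*k + x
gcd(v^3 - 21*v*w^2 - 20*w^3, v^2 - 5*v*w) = v - 5*w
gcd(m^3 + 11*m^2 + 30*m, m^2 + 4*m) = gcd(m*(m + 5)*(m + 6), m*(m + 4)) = m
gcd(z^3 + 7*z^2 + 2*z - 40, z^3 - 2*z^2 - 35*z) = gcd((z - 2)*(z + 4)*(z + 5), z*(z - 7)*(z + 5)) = z + 5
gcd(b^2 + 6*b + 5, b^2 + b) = b + 1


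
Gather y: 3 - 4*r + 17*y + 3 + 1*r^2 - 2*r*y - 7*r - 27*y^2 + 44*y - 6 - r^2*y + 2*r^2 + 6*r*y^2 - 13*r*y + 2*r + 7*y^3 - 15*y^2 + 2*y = 3*r^2 - 9*r + 7*y^3 + y^2*(6*r - 42) + y*(-r^2 - 15*r + 63)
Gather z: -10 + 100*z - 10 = 100*z - 20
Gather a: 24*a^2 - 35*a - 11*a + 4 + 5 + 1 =24*a^2 - 46*a + 10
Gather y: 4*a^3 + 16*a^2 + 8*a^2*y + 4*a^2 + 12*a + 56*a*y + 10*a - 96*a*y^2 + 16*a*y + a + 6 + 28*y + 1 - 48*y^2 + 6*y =4*a^3 + 20*a^2 + 23*a + y^2*(-96*a - 48) + y*(8*a^2 + 72*a + 34) + 7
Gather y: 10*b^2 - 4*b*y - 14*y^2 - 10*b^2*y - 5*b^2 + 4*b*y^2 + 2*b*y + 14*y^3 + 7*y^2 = 5*b^2 + 14*y^3 + y^2*(4*b - 7) + y*(-10*b^2 - 2*b)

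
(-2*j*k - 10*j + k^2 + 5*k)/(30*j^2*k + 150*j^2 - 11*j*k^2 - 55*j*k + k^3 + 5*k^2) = (-2*j + k)/(30*j^2 - 11*j*k + k^2)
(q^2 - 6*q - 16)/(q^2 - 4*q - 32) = (q + 2)/(q + 4)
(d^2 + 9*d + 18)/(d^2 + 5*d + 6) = (d + 6)/(d + 2)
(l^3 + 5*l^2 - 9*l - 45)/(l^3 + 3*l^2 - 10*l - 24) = (l^2 + 8*l + 15)/(l^2 + 6*l + 8)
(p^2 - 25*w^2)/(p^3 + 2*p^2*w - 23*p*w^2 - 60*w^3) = (p + 5*w)/(p^2 + 7*p*w + 12*w^2)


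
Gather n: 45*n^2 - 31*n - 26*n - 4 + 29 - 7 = 45*n^2 - 57*n + 18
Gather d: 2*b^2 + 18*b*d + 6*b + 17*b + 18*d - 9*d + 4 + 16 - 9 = 2*b^2 + 23*b + d*(18*b + 9) + 11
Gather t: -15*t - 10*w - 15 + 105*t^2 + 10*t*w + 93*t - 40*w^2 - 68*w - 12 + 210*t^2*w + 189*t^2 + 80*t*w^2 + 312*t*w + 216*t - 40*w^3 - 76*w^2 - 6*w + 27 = t^2*(210*w + 294) + t*(80*w^2 + 322*w + 294) - 40*w^3 - 116*w^2 - 84*w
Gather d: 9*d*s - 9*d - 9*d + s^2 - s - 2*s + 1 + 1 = d*(9*s - 18) + s^2 - 3*s + 2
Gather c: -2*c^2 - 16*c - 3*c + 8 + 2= -2*c^2 - 19*c + 10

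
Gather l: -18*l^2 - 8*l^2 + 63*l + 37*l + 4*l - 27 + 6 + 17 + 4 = -26*l^2 + 104*l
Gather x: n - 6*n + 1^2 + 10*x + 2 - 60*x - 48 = -5*n - 50*x - 45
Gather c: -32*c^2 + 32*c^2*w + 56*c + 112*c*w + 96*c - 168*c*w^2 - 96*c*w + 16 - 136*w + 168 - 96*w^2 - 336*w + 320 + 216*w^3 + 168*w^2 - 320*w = c^2*(32*w - 32) + c*(-168*w^2 + 16*w + 152) + 216*w^3 + 72*w^2 - 792*w + 504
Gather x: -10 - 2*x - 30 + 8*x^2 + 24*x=8*x^2 + 22*x - 40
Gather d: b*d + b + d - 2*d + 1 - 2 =b + d*(b - 1) - 1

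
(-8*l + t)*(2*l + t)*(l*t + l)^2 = -16*l^4*t^2 - 32*l^4*t - 16*l^4 - 6*l^3*t^3 - 12*l^3*t^2 - 6*l^3*t + l^2*t^4 + 2*l^2*t^3 + l^2*t^2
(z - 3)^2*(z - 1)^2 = z^4 - 8*z^3 + 22*z^2 - 24*z + 9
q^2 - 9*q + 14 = (q - 7)*(q - 2)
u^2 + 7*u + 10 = (u + 2)*(u + 5)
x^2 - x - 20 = (x - 5)*(x + 4)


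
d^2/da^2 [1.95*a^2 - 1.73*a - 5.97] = 3.90000000000000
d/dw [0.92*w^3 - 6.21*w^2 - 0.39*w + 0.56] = 2.76*w^2 - 12.42*w - 0.39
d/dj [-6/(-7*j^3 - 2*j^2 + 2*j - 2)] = 6*(-21*j^2 - 4*j + 2)/(7*j^3 + 2*j^2 - 2*j + 2)^2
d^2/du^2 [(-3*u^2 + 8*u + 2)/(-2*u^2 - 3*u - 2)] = 20*(-5*u^3 - 6*u^2 + 6*u + 5)/(8*u^6 + 36*u^5 + 78*u^4 + 99*u^3 + 78*u^2 + 36*u + 8)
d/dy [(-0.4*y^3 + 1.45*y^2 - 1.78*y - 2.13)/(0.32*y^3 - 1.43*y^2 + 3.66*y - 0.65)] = (-5.55111512312578e-17*y^5 + 0.108000000000001*y^4 - 1.7888*y^3 + 5.5864*y^2 - 7.9768*y + 8.9528)/(0.1024*y^6 - 0.9152*y^5 + 4.3873*y^4 - 10.8836*y^3 + 15.2546*y^2 - 4.758*y + 0.4225)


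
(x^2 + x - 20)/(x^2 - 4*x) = (x + 5)/x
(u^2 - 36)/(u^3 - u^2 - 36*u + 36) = 1/(u - 1)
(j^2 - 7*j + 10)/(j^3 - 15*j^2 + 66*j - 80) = 1/(j - 8)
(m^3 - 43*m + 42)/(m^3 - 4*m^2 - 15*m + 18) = (m + 7)/(m + 3)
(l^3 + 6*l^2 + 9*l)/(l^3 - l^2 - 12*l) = (l + 3)/(l - 4)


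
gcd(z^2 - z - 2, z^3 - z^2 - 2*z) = z^2 - z - 2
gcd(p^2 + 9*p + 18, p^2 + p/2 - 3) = 1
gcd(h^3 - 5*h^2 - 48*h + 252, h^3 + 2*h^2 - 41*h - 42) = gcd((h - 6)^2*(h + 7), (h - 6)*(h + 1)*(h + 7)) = h^2 + h - 42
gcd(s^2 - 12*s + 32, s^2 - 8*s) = s - 8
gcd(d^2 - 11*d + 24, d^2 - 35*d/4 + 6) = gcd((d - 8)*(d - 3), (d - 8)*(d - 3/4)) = d - 8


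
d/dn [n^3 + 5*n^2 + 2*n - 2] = 3*n^2 + 10*n + 2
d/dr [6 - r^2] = -2*r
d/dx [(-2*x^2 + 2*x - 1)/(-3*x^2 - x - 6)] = (8*x^2 + 18*x - 13)/(9*x^4 + 6*x^3 + 37*x^2 + 12*x + 36)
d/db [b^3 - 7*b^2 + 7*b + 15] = 3*b^2 - 14*b + 7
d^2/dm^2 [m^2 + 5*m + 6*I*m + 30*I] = 2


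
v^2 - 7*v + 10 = (v - 5)*(v - 2)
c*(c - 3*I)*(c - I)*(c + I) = c^4 - 3*I*c^3 + c^2 - 3*I*c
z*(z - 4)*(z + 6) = z^3 + 2*z^2 - 24*z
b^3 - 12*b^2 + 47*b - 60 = (b - 5)*(b - 4)*(b - 3)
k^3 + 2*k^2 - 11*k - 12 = (k - 3)*(k + 1)*(k + 4)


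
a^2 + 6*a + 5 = (a + 1)*(a + 5)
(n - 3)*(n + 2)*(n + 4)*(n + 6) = n^4 + 9*n^3 + 8*n^2 - 84*n - 144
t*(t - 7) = t^2 - 7*t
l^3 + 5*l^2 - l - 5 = (l - 1)*(l + 1)*(l + 5)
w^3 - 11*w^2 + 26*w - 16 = (w - 8)*(w - 2)*(w - 1)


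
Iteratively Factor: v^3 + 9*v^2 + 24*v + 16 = (v + 1)*(v^2 + 8*v + 16) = (v + 1)*(v + 4)*(v + 4)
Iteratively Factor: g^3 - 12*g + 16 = (g - 2)*(g^2 + 2*g - 8) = (g - 2)*(g + 4)*(g - 2)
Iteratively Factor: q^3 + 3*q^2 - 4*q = (q)*(q^2 + 3*q - 4) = q*(q + 4)*(q - 1)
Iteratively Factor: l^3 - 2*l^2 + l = (l - 1)*(l^2 - l) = (l - 1)^2*(l)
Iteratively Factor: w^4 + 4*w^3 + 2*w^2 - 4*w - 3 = (w + 1)*(w^3 + 3*w^2 - w - 3) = (w + 1)^2*(w^2 + 2*w - 3) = (w - 1)*(w + 1)^2*(w + 3)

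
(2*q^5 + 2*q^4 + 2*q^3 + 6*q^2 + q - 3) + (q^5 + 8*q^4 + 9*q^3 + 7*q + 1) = 3*q^5 + 10*q^4 + 11*q^3 + 6*q^2 + 8*q - 2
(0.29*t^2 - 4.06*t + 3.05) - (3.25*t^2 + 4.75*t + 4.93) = -2.96*t^2 - 8.81*t - 1.88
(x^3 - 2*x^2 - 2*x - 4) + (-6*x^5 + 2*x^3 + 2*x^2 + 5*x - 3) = -6*x^5 + 3*x^3 + 3*x - 7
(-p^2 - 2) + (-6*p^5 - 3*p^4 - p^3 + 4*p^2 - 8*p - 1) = -6*p^5 - 3*p^4 - p^3 + 3*p^2 - 8*p - 3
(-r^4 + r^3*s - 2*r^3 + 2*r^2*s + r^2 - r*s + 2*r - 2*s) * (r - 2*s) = -r^5 + 3*r^4*s - 2*r^4 - 2*r^3*s^2 + 6*r^3*s + r^3 - 4*r^2*s^2 - 3*r^2*s + 2*r^2 + 2*r*s^2 - 6*r*s + 4*s^2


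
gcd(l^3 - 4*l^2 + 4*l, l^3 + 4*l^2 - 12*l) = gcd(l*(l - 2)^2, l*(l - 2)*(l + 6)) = l^2 - 2*l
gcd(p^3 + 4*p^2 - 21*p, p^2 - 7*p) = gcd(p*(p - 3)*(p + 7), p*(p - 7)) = p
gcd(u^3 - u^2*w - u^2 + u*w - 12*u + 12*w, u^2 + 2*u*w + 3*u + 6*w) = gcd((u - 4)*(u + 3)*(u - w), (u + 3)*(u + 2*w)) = u + 3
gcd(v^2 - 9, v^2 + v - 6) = v + 3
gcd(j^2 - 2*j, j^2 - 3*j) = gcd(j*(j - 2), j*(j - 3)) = j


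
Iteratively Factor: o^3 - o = (o + 1)*(o^2 - o) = (o - 1)*(o + 1)*(o)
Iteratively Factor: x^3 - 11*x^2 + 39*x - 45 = (x - 3)*(x^2 - 8*x + 15) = (x - 5)*(x - 3)*(x - 3)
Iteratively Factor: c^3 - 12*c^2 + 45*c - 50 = (c - 5)*(c^2 - 7*c + 10) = (c - 5)^2*(c - 2)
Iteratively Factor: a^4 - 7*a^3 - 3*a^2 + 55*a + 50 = (a + 2)*(a^3 - 9*a^2 + 15*a + 25) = (a - 5)*(a + 2)*(a^2 - 4*a - 5) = (a - 5)^2*(a + 2)*(a + 1)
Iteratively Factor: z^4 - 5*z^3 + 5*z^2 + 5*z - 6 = (z - 3)*(z^3 - 2*z^2 - z + 2) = (z - 3)*(z - 2)*(z^2 - 1) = (z - 3)*(z - 2)*(z + 1)*(z - 1)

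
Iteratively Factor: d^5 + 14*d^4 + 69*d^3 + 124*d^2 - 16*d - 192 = (d + 4)*(d^4 + 10*d^3 + 29*d^2 + 8*d - 48) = (d + 4)^2*(d^3 + 6*d^2 + 5*d - 12) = (d + 3)*(d + 4)^2*(d^2 + 3*d - 4) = (d - 1)*(d + 3)*(d + 4)^2*(d + 4)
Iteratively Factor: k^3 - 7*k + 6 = (k + 3)*(k^2 - 3*k + 2) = (k - 1)*(k + 3)*(k - 2)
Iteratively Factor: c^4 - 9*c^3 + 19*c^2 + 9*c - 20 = (c - 1)*(c^3 - 8*c^2 + 11*c + 20) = (c - 1)*(c + 1)*(c^2 - 9*c + 20) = (c - 4)*(c - 1)*(c + 1)*(c - 5)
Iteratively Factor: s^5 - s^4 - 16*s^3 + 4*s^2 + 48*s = (s + 3)*(s^4 - 4*s^3 - 4*s^2 + 16*s) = (s - 4)*(s + 3)*(s^3 - 4*s) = s*(s - 4)*(s + 3)*(s^2 - 4) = s*(s - 4)*(s + 2)*(s + 3)*(s - 2)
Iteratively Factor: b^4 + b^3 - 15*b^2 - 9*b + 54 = (b - 2)*(b^3 + 3*b^2 - 9*b - 27) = (b - 3)*(b - 2)*(b^2 + 6*b + 9) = (b - 3)*(b - 2)*(b + 3)*(b + 3)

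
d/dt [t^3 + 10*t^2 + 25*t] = 3*t^2 + 20*t + 25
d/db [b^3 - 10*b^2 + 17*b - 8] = 3*b^2 - 20*b + 17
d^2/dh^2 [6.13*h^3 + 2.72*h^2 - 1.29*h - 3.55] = 36.78*h + 5.44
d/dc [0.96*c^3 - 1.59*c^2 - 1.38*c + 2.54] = 2.88*c^2 - 3.18*c - 1.38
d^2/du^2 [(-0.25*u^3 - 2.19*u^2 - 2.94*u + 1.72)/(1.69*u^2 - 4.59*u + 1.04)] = (8.88178419700125e-16*u^5 - 7.105427357601e-15*u^4 - 60.425216*u^3 + 59.730216*u^2 - 50.671608*u + 33.621944)/(4.826809*u^6 - 39.328497*u^5 + 115.726299*u^4 - 145.106883*u^3 + 71.216184*u^2 - 14.893632*u + 1.124864)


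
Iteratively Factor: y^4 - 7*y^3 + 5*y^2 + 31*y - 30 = (y - 1)*(y^3 - 6*y^2 - y + 30) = (y - 1)*(y + 2)*(y^2 - 8*y + 15) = (y - 3)*(y - 1)*(y + 2)*(y - 5)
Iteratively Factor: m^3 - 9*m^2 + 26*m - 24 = (m - 3)*(m^2 - 6*m + 8) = (m - 3)*(m - 2)*(m - 4)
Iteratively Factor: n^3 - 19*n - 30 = (n + 3)*(n^2 - 3*n - 10) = (n - 5)*(n + 3)*(n + 2)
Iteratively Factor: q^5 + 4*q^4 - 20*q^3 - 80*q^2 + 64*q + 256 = (q + 4)*(q^4 - 20*q^2 + 64) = (q - 4)*(q + 4)*(q^3 + 4*q^2 - 4*q - 16) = (q - 4)*(q - 2)*(q + 4)*(q^2 + 6*q + 8) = (q - 4)*(q - 2)*(q + 4)^2*(q + 2)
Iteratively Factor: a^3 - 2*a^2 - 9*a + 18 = (a - 2)*(a^2 - 9) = (a - 3)*(a - 2)*(a + 3)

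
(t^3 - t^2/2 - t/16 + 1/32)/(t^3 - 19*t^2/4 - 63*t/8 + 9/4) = (8*t^2 - 2*t - 1)/(4*(2*t^2 - 9*t - 18))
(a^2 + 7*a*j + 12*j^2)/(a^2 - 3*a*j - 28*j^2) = (a + 3*j)/(a - 7*j)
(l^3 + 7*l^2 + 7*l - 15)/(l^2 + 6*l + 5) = (l^2 + 2*l - 3)/(l + 1)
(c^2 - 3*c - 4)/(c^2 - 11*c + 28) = (c + 1)/(c - 7)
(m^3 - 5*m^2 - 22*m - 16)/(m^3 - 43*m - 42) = (m^2 - 6*m - 16)/(m^2 - m - 42)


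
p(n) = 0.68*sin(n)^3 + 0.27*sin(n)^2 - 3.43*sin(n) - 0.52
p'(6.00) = -3.29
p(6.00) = 0.44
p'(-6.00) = -3.00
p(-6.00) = -1.44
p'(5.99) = -3.27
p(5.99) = 0.48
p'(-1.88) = 0.64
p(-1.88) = 2.40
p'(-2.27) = 1.70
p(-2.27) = 1.96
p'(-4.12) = 0.88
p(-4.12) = -2.79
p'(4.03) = 1.65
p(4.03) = 1.99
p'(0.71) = -1.68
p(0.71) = -2.45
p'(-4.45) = 0.26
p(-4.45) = -2.97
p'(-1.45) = -0.24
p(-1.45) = 2.49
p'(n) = 2.04*sin(n)^2*cos(n) + 0.54*sin(n)*cos(n) - 3.43*cos(n) = (2.04*sin(n)^2 + 0.54*sin(n) - 3.43)*cos(n)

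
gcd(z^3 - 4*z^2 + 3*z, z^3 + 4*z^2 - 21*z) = z^2 - 3*z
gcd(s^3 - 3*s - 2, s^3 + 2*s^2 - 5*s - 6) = s^2 - s - 2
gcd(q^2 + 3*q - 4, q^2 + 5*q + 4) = q + 4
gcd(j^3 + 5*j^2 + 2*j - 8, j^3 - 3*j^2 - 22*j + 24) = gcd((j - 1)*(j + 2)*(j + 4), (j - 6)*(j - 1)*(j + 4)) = j^2 + 3*j - 4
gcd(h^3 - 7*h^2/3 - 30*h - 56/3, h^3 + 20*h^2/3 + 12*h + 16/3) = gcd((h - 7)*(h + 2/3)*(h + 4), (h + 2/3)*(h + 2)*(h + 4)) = h^2 + 14*h/3 + 8/3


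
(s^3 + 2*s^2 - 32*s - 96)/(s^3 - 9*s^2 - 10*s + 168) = (s + 4)/(s - 7)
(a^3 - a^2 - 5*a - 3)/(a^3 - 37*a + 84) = (a^2 + 2*a + 1)/(a^2 + 3*a - 28)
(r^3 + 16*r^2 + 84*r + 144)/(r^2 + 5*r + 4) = (r^2 + 12*r + 36)/(r + 1)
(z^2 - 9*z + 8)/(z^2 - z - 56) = (z - 1)/(z + 7)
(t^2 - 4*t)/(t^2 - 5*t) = (t - 4)/(t - 5)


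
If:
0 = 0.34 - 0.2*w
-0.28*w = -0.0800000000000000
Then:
No Solution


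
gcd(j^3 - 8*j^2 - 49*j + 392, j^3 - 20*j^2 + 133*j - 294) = j - 7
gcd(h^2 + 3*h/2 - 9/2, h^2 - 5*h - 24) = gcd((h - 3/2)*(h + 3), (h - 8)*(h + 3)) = h + 3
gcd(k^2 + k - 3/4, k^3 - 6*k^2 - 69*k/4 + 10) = k - 1/2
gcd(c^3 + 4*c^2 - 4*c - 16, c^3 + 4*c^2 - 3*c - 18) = c - 2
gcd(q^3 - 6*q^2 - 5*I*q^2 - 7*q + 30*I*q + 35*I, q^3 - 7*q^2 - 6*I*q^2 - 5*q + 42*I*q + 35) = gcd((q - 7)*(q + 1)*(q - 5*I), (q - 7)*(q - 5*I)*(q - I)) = q^2 + q*(-7 - 5*I) + 35*I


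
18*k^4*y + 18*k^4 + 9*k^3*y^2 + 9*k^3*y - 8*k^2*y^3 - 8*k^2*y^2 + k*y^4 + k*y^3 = (-6*k + y)*(-3*k + y)*(k + y)*(k*y + k)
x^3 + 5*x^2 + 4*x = x*(x + 1)*(x + 4)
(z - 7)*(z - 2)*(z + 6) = z^3 - 3*z^2 - 40*z + 84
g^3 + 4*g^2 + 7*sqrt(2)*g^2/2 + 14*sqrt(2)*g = g*(g + 4)*(g + 7*sqrt(2)/2)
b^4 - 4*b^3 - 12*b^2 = b^2*(b - 6)*(b + 2)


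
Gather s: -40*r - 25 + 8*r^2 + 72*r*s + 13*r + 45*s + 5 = 8*r^2 - 27*r + s*(72*r + 45) - 20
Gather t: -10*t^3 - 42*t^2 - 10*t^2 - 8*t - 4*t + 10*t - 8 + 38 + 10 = -10*t^3 - 52*t^2 - 2*t + 40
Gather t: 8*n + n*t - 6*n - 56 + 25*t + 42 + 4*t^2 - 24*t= 2*n + 4*t^2 + t*(n + 1) - 14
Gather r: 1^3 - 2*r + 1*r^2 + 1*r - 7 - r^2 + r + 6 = 0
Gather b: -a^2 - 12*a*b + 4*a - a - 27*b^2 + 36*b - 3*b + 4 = -a^2 + 3*a - 27*b^2 + b*(33 - 12*a) + 4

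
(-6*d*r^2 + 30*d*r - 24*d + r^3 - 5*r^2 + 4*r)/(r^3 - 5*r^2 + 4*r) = (-6*d + r)/r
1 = 1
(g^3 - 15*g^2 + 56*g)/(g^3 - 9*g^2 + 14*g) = (g - 8)/(g - 2)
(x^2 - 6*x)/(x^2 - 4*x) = (x - 6)/(x - 4)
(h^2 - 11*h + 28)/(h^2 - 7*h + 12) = (h - 7)/(h - 3)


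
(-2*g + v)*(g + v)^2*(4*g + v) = -8*g^4 - 14*g^3*v - 3*g^2*v^2 + 4*g*v^3 + v^4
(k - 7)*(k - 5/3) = k^2 - 26*k/3 + 35/3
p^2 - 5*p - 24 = (p - 8)*(p + 3)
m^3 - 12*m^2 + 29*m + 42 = (m - 7)*(m - 6)*(m + 1)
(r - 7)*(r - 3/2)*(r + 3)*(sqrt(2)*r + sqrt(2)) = sqrt(2)*r^4 - 9*sqrt(2)*r^3/2 - 41*sqrt(2)*r^2/2 + 33*sqrt(2)*r/2 + 63*sqrt(2)/2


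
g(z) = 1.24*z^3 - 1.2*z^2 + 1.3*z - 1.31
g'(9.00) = 281.02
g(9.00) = 817.15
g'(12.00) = 508.18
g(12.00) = 1984.21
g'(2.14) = 13.20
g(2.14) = 8.13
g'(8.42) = 244.83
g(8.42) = 664.78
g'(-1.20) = 9.54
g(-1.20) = -6.74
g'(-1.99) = 20.81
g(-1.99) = -18.42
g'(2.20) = 14.02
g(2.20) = 8.95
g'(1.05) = 2.88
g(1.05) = 0.17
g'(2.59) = 20.04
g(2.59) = 15.55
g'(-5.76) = 138.54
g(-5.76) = -285.58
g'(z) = 3.72*z^2 - 2.4*z + 1.3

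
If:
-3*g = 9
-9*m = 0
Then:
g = -3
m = 0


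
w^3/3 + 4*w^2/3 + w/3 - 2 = (w/3 + 1)*(w - 1)*(w + 2)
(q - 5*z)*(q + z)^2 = q^3 - 3*q^2*z - 9*q*z^2 - 5*z^3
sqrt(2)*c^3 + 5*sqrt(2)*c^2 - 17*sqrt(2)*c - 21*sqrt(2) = (c - 3)*(c + 7)*(sqrt(2)*c + sqrt(2))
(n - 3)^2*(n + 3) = n^3 - 3*n^2 - 9*n + 27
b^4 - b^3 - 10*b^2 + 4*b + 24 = (b - 3)*(b - 2)*(b + 2)^2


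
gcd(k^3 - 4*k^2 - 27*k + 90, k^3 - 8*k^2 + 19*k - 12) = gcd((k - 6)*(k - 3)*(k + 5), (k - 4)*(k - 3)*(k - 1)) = k - 3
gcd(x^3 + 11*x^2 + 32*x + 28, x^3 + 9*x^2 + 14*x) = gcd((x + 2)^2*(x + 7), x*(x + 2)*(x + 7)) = x^2 + 9*x + 14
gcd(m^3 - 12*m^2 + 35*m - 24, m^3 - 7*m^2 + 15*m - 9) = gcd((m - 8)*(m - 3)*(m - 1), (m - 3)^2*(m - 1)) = m^2 - 4*m + 3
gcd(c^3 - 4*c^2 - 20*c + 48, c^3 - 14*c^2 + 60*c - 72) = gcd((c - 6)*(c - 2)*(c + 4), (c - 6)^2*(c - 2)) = c^2 - 8*c + 12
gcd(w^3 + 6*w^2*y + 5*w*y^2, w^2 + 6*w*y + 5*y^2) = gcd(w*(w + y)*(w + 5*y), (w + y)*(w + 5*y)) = w^2 + 6*w*y + 5*y^2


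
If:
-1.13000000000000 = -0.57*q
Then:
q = 1.98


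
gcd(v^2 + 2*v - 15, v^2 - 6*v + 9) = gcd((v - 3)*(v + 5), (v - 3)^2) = v - 3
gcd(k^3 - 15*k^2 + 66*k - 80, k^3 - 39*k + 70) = k^2 - 7*k + 10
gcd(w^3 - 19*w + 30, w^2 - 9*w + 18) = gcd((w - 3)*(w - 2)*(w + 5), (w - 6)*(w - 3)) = w - 3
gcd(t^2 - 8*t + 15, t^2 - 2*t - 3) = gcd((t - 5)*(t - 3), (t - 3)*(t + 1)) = t - 3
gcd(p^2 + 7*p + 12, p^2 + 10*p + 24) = p + 4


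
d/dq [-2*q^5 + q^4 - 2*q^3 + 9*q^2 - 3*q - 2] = -10*q^4 + 4*q^3 - 6*q^2 + 18*q - 3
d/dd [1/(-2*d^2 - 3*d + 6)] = (4*d + 3)/(2*d^2 + 3*d - 6)^2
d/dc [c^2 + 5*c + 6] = 2*c + 5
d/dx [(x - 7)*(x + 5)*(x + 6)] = 3*x^2 + 8*x - 47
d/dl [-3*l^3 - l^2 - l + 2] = -9*l^2 - 2*l - 1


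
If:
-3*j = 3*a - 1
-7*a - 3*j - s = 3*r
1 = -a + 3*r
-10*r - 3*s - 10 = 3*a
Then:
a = 11/13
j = -20/39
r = 8/13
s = -81/13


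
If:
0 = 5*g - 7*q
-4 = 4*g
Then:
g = -1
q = -5/7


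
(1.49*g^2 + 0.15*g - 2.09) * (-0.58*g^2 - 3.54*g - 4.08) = -0.8642*g^4 - 5.3616*g^3 - 5.398*g^2 + 6.7866*g + 8.5272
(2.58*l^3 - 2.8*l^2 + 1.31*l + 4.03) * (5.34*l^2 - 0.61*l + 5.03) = 13.7772*l^5 - 16.5258*l^4 + 21.6808*l^3 + 6.6371*l^2 + 4.131*l + 20.2709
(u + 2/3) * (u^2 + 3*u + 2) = u^3 + 11*u^2/3 + 4*u + 4/3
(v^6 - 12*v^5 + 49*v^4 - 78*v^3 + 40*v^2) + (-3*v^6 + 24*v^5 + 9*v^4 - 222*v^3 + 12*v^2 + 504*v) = -2*v^6 + 12*v^5 + 58*v^4 - 300*v^3 + 52*v^2 + 504*v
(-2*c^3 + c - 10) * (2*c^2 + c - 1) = -4*c^5 - 2*c^4 + 4*c^3 - 19*c^2 - 11*c + 10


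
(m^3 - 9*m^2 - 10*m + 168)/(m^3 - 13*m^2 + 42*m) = (m + 4)/m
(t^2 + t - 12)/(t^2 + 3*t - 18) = (t + 4)/(t + 6)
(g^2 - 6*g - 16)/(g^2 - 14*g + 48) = (g + 2)/(g - 6)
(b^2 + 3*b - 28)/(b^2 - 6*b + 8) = (b + 7)/(b - 2)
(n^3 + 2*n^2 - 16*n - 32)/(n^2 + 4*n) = n - 2 - 8/n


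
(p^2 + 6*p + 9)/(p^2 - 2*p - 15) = (p + 3)/(p - 5)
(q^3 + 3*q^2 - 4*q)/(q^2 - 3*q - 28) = q*(q - 1)/(q - 7)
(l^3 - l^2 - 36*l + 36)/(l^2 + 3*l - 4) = (l^2 - 36)/(l + 4)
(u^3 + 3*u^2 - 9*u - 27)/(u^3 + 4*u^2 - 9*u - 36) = (u + 3)/(u + 4)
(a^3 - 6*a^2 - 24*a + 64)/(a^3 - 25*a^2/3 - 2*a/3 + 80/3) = 3*(a + 4)/(3*a + 5)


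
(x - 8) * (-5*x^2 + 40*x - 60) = -5*x^3 + 80*x^2 - 380*x + 480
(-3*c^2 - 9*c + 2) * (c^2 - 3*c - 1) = -3*c^4 + 32*c^2 + 3*c - 2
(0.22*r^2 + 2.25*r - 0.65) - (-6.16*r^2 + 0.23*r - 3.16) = 6.38*r^2 + 2.02*r + 2.51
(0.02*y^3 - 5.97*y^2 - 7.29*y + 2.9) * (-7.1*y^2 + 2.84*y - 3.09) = -0.142*y^5 + 42.4438*y^4 + 34.7424*y^3 - 22.8463*y^2 + 30.7621*y - 8.961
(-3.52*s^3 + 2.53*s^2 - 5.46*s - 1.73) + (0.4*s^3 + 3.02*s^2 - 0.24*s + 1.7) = -3.12*s^3 + 5.55*s^2 - 5.7*s - 0.03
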